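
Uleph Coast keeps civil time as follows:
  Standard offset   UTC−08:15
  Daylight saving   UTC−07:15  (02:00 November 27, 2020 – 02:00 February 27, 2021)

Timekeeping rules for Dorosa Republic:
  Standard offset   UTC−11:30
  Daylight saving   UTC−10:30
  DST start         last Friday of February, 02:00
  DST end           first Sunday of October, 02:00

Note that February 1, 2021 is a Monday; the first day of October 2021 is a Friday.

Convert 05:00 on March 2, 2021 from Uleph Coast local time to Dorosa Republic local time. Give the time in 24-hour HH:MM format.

02:45

March 2, 2021 does not fall between 27 November 2020 and 27 February 2021, so daylight saving is not in effect and Uleph Coast is at UTC−08:15.
05:00 Uleph Coast + 8h15m = 13:15 UTC.
1 February 2021 is a Monday, so Fridays fall on 5, 12, 19, 26; the last is February 26.
1 October 2021 is a Friday, so the first Sunday is October 3.
At the standard offset (UTC−11:30), 13:15 UTC − 11h30m = 01:45 Dorosa Republic standard time.
The standard-time date in Dorosa Republic, March 2, 2021, falls between 26 February and 3 October, so daylight saving is in effect and Dorosa Republic is at UTC−10:30.
13:15 UTC − 10h30m = 02:45 Dorosa Republic.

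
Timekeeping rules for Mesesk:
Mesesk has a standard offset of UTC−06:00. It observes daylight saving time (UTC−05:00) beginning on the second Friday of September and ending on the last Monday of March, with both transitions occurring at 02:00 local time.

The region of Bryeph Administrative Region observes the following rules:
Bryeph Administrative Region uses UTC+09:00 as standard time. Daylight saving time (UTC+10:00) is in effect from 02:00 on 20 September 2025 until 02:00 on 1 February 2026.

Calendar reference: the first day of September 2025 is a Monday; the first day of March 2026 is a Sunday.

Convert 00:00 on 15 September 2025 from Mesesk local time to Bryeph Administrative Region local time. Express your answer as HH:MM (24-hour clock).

14:00

1 September 2025 is a Monday, so the first Friday is September 5 and the second is September 12.
1 March 2026 is a Sunday, so Mondays fall on 2, 9, 16, 23, 30; the last is March 30.
Daylight saving runs 12 September 2025 – 30 March 2026; 15 September 2025 is inside that window, so Mesesk is at UTC−05:00.
00:00 Mesesk + 5h = 05:00 UTC.
At the standard offset (UTC+09:00), 05:00 UTC + 9h = 14:00 Bryeph Administrative Region standard time.
Daylight saving runs 20 September 2025 – 1 February 2026; the standard-time date in Bryeph Administrative Region, 15 September 2025, is outside that window, so Bryeph Administrative Region is on standard time at UTC+09:00.
05:00 UTC + 9h = 14:00 Bryeph Administrative Region.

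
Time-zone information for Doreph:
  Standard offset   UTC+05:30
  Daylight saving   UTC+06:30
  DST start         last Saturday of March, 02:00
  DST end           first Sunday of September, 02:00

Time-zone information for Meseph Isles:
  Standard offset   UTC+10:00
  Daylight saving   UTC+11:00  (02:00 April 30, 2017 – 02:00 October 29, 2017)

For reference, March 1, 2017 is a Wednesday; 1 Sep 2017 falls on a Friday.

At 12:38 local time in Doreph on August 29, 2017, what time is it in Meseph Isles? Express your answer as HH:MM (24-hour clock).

1 March 2017 is a Wednesday, so Saturdays fall on 4, 11, 18, 25; the last is March 25.
1 September 2017 is a Friday, so the first Sunday is September 3.
Daylight saving runs 25 March – 3 September; August 29, 2017 is inside that window, so Doreph is at UTC+06:30.
12:38 Doreph − 6h30m = 06:08 UTC.
At the standard offset (UTC+10:00), 06:08 UTC + 10h = 16:08 Meseph Isles standard time.
The standard-time date in Meseph Isles, August 29, 2017, falls between 30 April and 29 October, so daylight saving is in effect and Meseph Isles is at UTC+11:00.
06:08 UTC + 11h = 17:08 Meseph Isles.

17:08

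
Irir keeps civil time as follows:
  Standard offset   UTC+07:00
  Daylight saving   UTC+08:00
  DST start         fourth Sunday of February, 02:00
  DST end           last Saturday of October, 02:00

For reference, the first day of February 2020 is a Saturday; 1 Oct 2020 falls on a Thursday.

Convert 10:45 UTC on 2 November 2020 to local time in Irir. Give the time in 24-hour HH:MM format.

17:45

1 February 2020 is a Saturday, so the first Sunday is February 2 and the fourth is February 23.
1 October 2020 is a Thursday, so Saturdays fall on 3, 10, 17, 24, 31; the last is October 31.
At the standard offset (UTC+07:00), 10:45 UTC + 7h = 17:45 Irir standard time.
Daylight saving runs 23 February – 31 October; the standard-time date in Irir, 2 November 2020, is outside that window, so Irir is on standard time at UTC+07:00.
10:45 UTC + 7h = 17:45 local.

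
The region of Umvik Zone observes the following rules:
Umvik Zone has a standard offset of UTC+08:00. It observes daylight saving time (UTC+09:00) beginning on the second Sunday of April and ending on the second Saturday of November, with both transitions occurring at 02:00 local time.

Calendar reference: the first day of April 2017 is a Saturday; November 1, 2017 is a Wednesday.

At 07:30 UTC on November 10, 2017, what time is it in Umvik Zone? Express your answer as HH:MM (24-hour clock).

1 April 2017 is a Saturday, so the first Sunday is April 2 and the second is April 9.
1 November 2017 is a Wednesday, so the first Saturday is November 4 and the second is November 11.
At the standard offset (UTC+08:00), 07:30 UTC + 8h = 15:30 Umvik Zone standard time.
The standard-time date in Umvik Zone, November 10, 2017, falls between 9 April and 11 November, so daylight saving is in effect and Umvik Zone is at UTC+09:00.
07:30 UTC + 9h = 16:30 local.

16:30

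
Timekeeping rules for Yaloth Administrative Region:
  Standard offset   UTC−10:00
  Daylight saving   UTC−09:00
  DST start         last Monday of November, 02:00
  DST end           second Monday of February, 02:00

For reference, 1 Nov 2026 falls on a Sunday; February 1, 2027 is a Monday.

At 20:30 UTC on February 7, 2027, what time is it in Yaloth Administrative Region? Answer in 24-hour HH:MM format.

11:30

1 November 2026 is a Sunday, so Mondays fall on 2, 9, 16, 23, 30; the last is November 30.
1 February 2027 is a Monday, so the first Monday is February 1 and the second is February 8.
At the standard offset (UTC−10:00), 20:30 UTC − 10h = 10:30 Yaloth Administrative Region standard time.
Daylight saving runs 30 November 2026 – 8 February 2027; the standard-time date in Yaloth Administrative Region, February 7, 2027, is inside that window, so Yaloth Administrative Region is at UTC−09:00.
20:30 UTC − 9h = 11:30 local.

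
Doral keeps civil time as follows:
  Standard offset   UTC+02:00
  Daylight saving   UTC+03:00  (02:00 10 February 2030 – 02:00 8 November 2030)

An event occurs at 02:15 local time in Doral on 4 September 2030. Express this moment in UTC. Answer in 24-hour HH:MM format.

Daylight saving runs 10 February – 8 November; 4 September 2030 is inside that window, so Doral is at UTC+03:00.
02:15 local − 3h = 23:15 UTC (rolling into the previous day, 3 September 2030).

23:15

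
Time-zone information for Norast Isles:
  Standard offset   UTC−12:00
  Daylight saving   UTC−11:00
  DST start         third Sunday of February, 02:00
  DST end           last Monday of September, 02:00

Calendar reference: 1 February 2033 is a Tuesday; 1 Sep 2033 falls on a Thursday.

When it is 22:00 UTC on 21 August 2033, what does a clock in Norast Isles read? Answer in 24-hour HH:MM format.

1 February 2033 is a Tuesday, so the first Sunday is February 6 and the third is February 20.
1 September 2033 is a Thursday, so Mondays fall on 5, 12, 19, 26; the last is September 26.
At the standard offset (UTC−12:00), 22:00 UTC − 12h = 10:00 Norast Isles standard time.
Daylight saving runs 20 February – 26 September; the standard-time date in Norast Isles, 21 August 2033, is inside that window, so Norast Isles is at UTC−11:00.
22:00 UTC − 11h = 11:00 local.

11:00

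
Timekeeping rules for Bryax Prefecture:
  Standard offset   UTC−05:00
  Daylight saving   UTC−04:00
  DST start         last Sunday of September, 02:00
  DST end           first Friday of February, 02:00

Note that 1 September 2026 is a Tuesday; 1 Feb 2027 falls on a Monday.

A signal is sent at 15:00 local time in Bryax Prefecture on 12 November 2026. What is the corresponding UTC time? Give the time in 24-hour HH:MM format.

19:00

1 September 2026 is a Tuesday, so Sundays fall on 6, 13, 20, 27; the last is September 27.
1 February 2027 is a Monday, so the first Friday is February 5.
12 November 2026 falls between 27 September 2026 and 5 February 2027, so daylight saving is in effect and Bryax Prefecture is at UTC−04:00.
15:00 local + 4h = 19:00 UTC.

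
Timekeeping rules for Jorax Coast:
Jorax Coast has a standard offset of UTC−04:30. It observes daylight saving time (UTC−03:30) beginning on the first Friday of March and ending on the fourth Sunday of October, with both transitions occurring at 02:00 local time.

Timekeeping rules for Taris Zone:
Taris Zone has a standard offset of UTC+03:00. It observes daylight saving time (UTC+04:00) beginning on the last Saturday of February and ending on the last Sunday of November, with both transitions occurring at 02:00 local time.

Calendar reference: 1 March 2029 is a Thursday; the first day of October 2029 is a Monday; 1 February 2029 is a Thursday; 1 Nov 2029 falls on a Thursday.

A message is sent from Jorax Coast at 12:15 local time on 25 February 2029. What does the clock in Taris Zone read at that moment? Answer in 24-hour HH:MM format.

20:45

1 March 2029 is a Thursday, so the first Friday is March 2.
1 October 2029 is a Monday, so the first Sunday is October 7 and the fourth is October 28.
25 February 2029 is outside the daylight-saving period (2 March – 28 October), so Jorax Coast is on standard time, UTC−04:30.
12:15 Jorax Coast + 4h30m = 16:45 UTC.
1 February 2029 is a Thursday, so Saturdays fall on 3, 10, 17, 24; the last is February 24.
1 November 2029 is a Thursday, so Sundays fall on 4, 11, 18, 25; the last is November 25.
At the standard offset (UTC+03:00), 16:45 UTC + 3h = 19:45 Taris Zone standard time.
Daylight saving runs 24 February – 25 November; the standard-time date in Taris Zone, 25 February 2029, is inside that window, so Taris Zone is at UTC+04:00.
16:45 UTC + 4h = 20:45 Taris Zone.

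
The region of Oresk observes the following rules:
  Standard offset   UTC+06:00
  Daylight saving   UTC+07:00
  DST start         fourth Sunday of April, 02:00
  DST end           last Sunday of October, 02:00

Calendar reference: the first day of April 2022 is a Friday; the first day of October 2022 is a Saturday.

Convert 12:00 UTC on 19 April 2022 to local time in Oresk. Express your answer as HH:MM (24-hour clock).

18:00

1 April 2022 is a Friday, so the first Sunday is April 3 and the fourth is April 24.
1 October 2022 is a Saturday, so Sundays fall on 2, 9, 16, 23, 30; the last is October 30.
At the standard offset (UTC+06:00), 12:00 UTC + 6h = 18:00 Oresk standard time.
The standard-time date in Oresk, 19 April 2022, is outside the daylight-saving period (24 April – 30 October), so Oresk is on standard time, UTC+06:00.
12:00 UTC + 6h = 18:00 local.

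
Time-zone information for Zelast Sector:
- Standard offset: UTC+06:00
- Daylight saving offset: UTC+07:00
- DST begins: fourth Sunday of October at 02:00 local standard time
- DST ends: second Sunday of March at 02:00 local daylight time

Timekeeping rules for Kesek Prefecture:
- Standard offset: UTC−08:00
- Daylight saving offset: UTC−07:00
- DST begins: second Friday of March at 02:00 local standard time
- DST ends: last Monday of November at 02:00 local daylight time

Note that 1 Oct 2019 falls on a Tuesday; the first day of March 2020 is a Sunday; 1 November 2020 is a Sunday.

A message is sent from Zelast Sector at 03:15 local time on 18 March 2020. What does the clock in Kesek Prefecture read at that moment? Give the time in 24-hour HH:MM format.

14:15

1 October 2019 is a Tuesday, so the first Sunday is October 6 and the fourth is October 27.
1 March 2020 is a Sunday, so the first Sunday is March 1 and the second is March 8.
Daylight saving runs 27 October 2019 – 8 March 2020; 18 March 2020 is outside that window, so Zelast Sector is on standard time at UTC+06:00.
03:15 Zelast Sector − 6h = 21:15 UTC (rolling into the previous day, 17 March 2020).
1 March 2020 is a Sunday, so the first Friday is March 6 and the second is March 13.
1 November 2020 is a Sunday, so Mondays fall on 2, 9, 16, 23, 30; the last is November 30.
At the standard offset (UTC−08:00), 21:15 UTC − 8h = 13:15 Kesek Prefecture standard time.
The standard-time date in Kesek Prefecture, 17 March 2020, falls between 13 March and 30 November, so daylight saving is in effect and Kesek Prefecture is at UTC−07:00.
21:15 UTC − 7h = 14:15 Kesek Prefecture.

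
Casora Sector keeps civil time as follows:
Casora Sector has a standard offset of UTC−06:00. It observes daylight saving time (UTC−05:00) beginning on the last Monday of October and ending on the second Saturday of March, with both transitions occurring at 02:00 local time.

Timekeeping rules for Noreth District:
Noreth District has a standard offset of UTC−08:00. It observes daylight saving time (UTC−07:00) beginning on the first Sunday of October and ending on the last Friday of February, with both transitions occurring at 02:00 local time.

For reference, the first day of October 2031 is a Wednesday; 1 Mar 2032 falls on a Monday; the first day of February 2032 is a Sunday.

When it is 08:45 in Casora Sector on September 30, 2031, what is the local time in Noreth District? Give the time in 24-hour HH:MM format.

06:45

1 October 2031 is a Wednesday, so Mondays fall on 6, 13, 20, 27; the last is October 27.
1 March 2032 is a Monday, so the first Saturday is March 6 and the second is March 13.
September 30, 2031 does not fall between 27 October 2031 and 13 March 2032, so daylight saving is not in effect and Casora Sector is at UTC−06:00.
08:45 Casora Sector + 6h = 14:45 UTC.
1 October 2031 is a Wednesday, so the first Sunday is October 5.
1 February 2032 is a Sunday, so Fridays fall on 6, 13, 20, 27; the last is February 27.
At the standard offset (UTC−08:00), 14:45 UTC − 8h = 06:45 Noreth District standard time.
The standard-time date in Noreth District, September 30, 2031, does not fall between 5 October 2031 and 27 February 2032, so daylight saving is not in effect and Noreth District is at UTC−08:00.
14:45 UTC − 8h = 06:45 Noreth District.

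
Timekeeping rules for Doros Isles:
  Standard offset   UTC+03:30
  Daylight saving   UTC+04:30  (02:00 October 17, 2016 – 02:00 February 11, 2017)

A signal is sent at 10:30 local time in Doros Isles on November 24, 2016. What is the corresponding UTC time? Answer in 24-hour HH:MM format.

Daylight saving runs 17 October 2016 – 11 February 2017; November 24, 2016 is inside that window, so Doros Isles is at UTC+04:30.
10:30 local − 4h30m = 06:00 UTC.

06:00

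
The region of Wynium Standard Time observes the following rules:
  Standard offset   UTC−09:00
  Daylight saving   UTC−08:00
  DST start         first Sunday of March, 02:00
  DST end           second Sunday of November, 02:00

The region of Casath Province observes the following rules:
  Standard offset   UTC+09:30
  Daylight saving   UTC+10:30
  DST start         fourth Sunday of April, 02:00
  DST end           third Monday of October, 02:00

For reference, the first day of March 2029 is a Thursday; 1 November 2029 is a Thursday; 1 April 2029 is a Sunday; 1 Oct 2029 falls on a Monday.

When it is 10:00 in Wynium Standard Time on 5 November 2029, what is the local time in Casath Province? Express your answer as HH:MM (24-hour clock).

03:30

1 March 2029 is a Thursday, so the first Sunday is March 4.
1 November 2029 is a Thursday, so the first Sunday is November 4 and the second is November 11.
5 November 2029 lies within the daylight-saving period (4 March – 11 November), so Wynium Standard Time is on daylight time, UTC−08:00.
10:00 Wynium Standard Time + 8h = 18:00 UTC.
1 April 2029 is a Sunday, so the first Sunday is April 1 and the fourth is April 22.
1 October 2029 is a Monday, so the first Monday is October 1 and the third is October 15.
At the standard offset (UTC+09:30), 18:00 UTC + 9h30m = 03:30 Casath Province standard time (rolling into the next day, 6 November 2029).
The standard-time date in Casath Province, 6 November 2029, does not fall between 22 April and 15 October, so daylight saving is not in effect and Casath Province is at UTC+09:30.
18:00 UTC + 9h30m = 03:30 Casath Province (rolling into the next day, 6 November 2029).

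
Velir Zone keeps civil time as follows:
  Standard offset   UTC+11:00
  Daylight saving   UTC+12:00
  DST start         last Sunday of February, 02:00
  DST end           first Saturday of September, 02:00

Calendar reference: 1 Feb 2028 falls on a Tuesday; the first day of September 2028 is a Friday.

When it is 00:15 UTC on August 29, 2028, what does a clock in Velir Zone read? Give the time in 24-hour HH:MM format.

12:15

1 February 2028 is a Tuesday, so Sundays fall on 6, 13, 20, 27; the last is February 27.
1 September 2028 is a Friday, so the first Saturday is September 2.
At the standard offset (UTC+11:00), 00:15 UTC + 11h = 11:15 Velir Zone standard time.
Daylight saving runs 27 February – 2 September; the standard-time date in Velir Zone, August 29, 2028, is inside that window, so Velir Zone is at UTC+12:00.
00:15 UTC + 12h = 12:15 local.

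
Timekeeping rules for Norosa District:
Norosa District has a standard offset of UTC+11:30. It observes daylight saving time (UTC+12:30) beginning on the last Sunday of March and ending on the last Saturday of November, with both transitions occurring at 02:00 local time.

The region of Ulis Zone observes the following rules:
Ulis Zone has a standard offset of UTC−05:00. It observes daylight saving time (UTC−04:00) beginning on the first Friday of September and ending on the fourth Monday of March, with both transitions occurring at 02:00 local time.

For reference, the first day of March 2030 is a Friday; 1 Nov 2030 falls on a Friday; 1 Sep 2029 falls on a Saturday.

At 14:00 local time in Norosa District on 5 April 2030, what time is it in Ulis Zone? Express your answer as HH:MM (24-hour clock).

1 March 2030 is a Friday, so Sundays fall on 3, 10, 17, 24, 31; the last is March 31.
1 November 2030 is a Friday, so Saturdays fall on 2, 9, 16, 23, 30; the last is November 30.
5 April 2030 falls between 31 March and 30 November, so daylight saving is in effect and Norosa District is at UTC+12:30.
14:00 Norosa District − 12h30m = 01:30 UTC.
1 September 2029 is a Saturday, so the first Friday is September 7.
1 March 2030 is a Friday, so the first Monday is March 4 and the fourth is March 25.
At the standard offset (UTC−05:00), 01:30 UTC − 5h = 20:30 Ulis Zone standard time (rolling into the previous day, 4 April 2030).
Daylight saving runs 7 September 2029 – 25 March 2030; the standard-time date in Ulis Zone, 4 April 2030, is outside that window, so Ulis Zone is on standard time at UTC−05:00.
01:30 UTC − 5h = 20:30 Ulis Zone (rolling into the previous day, 4 April 2030).

20:30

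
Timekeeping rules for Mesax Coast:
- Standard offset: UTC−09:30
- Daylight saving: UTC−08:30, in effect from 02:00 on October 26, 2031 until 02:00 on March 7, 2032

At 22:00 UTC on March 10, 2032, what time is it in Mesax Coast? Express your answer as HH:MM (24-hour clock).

12:30

At the standard offset (UTC−09:30), 22:00 UTC − 9h30m = 12:30 Mesax Coast standard time.
Daylight saving runs 26 October 2031 – 7 March 2032; the standard-time date in Mesax Coast, March 10, 2032, is outside that window, so Mesax Coast is on standard time at UTC−09:30.
22:00 UTC − 9h30m = 12:30 local.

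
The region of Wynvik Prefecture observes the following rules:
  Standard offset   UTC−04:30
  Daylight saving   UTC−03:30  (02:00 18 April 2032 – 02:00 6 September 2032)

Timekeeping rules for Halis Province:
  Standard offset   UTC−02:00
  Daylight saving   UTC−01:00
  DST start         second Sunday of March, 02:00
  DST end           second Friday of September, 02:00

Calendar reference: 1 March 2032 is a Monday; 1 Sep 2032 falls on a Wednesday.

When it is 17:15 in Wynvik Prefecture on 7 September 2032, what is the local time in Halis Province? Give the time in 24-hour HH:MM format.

20:45

7 September 2032 does not fall between 18 April and 6 September, so daylight saving is not in effect and Wynvik Prefecture is at UTC−04:30.
17:15 Wynvik Prefecture + 4h30m = 21:45 UTC.
1 March 2032 is a Monday, so the first Sunday is March 7 and the second is March 14.
1 September 2032 is a Wednesday, so the first Friday is September 3 and the second is September 10.
At the standard offset (UTC−02:00), 21:45 UTC − 2h = 19:45 Halis Province standard time.
The standard-time date in Halis Province, 7 September 2032, falls between 14 March and 10 September, so daylight saving is in effect and Halis Province is at UTC−01:00.
21:45 UTC − 1h = 20:45 Halis Province.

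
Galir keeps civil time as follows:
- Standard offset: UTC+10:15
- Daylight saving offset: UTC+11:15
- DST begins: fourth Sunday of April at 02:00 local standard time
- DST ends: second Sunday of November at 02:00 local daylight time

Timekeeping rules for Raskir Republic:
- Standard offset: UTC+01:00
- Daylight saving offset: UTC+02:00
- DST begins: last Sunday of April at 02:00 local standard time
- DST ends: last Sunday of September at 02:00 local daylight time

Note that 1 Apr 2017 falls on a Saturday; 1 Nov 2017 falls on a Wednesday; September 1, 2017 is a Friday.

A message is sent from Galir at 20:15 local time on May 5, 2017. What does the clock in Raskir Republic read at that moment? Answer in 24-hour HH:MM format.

11:00

1 April 2017 is a Saturday, so the first Sunday is April 2 and the fourth is April 23.
1 November 2017 is a Wednesday, so the first Sunday is November 5 and the second is November 12.
Daylight saving runs 23 April – 12 November; May 5, 2017 is inside that window, so Galir is at UTC+11:15.
20:15 Galir − 11h15m = 09:00 UTC.
1 April 2017 is a Saturday, so Sundays fall on 2, 9, 16, 23, 30; the last is April 30.
1 September 2017 is a Friday, so Sundays fall on 3, 10, 17, 24; the last is September 24.
At the standard offset (UTC+01:00), 09:00 UTC + 1h = 10:00 Raskir Republic standard time.
The standard-time date in Raskir Republic, May 5, 2017, lies within the daylight-saving period (30 April – 24 September), so Raskir Republic is on daylight time, UTC+02:00.
09:00 UTC + 2h = 11:00 Raskir Republic.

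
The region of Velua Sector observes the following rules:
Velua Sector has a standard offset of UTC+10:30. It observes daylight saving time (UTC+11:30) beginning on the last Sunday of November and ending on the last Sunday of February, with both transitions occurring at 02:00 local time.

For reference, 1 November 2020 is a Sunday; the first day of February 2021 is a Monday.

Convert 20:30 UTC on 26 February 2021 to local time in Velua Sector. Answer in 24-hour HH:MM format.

08:00

1 November 2020 is a Sunday, so Sundays fall on 1, 8, 15, 22, 29; the last is November 29.
1 February 2021 is a Monday, so Sundays fall on 7, 14, 21, 28; the last is February 28.
At the standard offset (UTC+10:30), 20:30 UTC + 10h30m = 07:00 Velua Sector standard time (rolling into the next day, 27 February 2021).
The standard-time date in Velua Sector, 27 February 2021, lies within the daylight-saving period (29 November 2020 – 28 February 2021), so Velua Sector is on daylight time, UTC+11:30.
20:30 UTC + 11h30m = 08:00 local (rolling into the next day, 27 February 2021).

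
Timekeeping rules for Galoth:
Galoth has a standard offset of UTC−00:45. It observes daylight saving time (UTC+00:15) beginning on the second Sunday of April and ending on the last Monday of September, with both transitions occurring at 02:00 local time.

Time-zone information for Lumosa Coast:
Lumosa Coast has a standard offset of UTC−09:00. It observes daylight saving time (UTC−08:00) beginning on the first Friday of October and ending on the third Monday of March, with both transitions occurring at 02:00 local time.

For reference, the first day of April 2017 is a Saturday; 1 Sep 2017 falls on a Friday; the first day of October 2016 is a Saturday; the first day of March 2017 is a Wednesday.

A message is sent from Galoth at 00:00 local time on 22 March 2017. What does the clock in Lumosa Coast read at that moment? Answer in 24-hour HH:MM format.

1 April 2017 is a Saturday, so the first Sunday is April 2 and the second is April 9.
1 September 2017 is a Friday, so Mondays fall on 4, 11, 18, 25; the last is September 25.
Daylight saving runs 9 April – 25 September; 22 March 2017 is outside that window, so Galoth is on standard time at UTC−00:45.
00:00 Galoth + 0h45m = 00:45 UTC.
1 October 2016 is a Saturday, so the first Friday is October 7.
1 March 2017 is a Wednesday, so the first Monday is March 6 and the third is March 20.
At the standard offset (UTC−09:00), 00:45 UTC − 9h = 15:45 Lumosa Coast standard time (rolling into the previous day, 21 March 2017).
Daylight saving runs 7 October 2016 – 20 March 2017; the standard-time date in Lumosa Coast, 21 March 2017, is outside that window, so Lumosa Coast is on standard time at UTC−09:00.
00:45 UTC − 9h = 15:45 Lumosa Coast (rolling into the previous day, 21 March 2017).

15:45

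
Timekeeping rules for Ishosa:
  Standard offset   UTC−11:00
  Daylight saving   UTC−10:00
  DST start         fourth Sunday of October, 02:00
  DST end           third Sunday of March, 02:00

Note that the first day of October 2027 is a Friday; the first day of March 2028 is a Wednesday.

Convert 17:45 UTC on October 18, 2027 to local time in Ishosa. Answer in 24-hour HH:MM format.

06:45

1 October 2027 is a Friday, so the first Sunday is October 3 and the fourth is October 24.
1 March 2028 is a Wednesday, so the first Sunday is March 5 and the third is March 19.
At the standard offset (UTC−11:00), 17:45 UTC − 11h = 06:45 Ishosa standard time.
The standard-time date in Ishosa, October 18, 2027, is outside the daylight-saving period (24 October 2027 – 19 March 2028), so Ishosa is on standard time, UTC−11:00.
17:45 UTC − 11h = 06:45 local.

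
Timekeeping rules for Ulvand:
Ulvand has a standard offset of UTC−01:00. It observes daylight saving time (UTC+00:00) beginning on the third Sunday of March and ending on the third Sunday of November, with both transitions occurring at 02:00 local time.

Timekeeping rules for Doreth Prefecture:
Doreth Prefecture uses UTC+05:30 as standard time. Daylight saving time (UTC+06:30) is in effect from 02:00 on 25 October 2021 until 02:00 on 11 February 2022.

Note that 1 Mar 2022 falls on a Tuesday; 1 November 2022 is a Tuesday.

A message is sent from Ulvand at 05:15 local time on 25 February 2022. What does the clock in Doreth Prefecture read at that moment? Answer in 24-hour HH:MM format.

11:45

1 March 2022 is a Tuesday, so the first Sunday is March 6 and the third is March 20.
1 November 2022 is a Tuesday, so the first Sunday is November 6 and the third is November 20.
25 February 2022 is outside the daylight-saving period (20 March – 20 November), so Ulvand is on standard time, UTC−01:00.
05:15 Ulvand + 1h = 06:15 UTC.
At the standard offset (UTC+05:30), 06:15 UTC + 5h30m = 11:45 Doreth Prefecture standard time.
The standard-time date in Doreth Prefecture, 25 February 2022, does not fall between 25 October 2021 and 11 February 2022, so daylight saving is not in effect and Doreth Prefecture is at UTC+05:30.
06:15 UTC + 5h30m = 11:45 Doreth Prefecture.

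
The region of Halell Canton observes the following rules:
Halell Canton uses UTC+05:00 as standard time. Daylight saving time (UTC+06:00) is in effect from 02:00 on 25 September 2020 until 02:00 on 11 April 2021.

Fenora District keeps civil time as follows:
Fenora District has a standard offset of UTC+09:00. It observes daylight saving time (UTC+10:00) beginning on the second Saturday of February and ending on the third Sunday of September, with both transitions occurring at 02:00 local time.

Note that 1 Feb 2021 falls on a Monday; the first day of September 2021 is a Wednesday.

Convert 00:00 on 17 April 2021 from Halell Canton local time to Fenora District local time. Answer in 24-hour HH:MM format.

05:00

17 April 2021 is outside the daylight-saving period (25 September 2020 – 11 April 2021), so Halell Canton is on standard time, UTC+05:00.
00:00 Halell Canton − 5h = 19:00 UTC (rolling into the previous day, 16 April 2021).
1 February 2021 is a Monday, so the first Saturday is February 6 and the second is February 13.
1 September 2021 is a Wednesday, so the first Sunday is September 5 and the third is September 19.
At the standard offset (UTC+09:00), 19:00 UTC + 9h = 04:00 Fenora District standard time (rolling into the next day, 17 April 2021).
Daylight saving runs 13 February – 19 September; the standard-time date in Fenora District, 17 April 2021, is inside that window, so Fenora District is at UTC+10:00.
19:00 UTC + 10h = 05:00 Fenora District (rolling into the next day, 17 April 2021).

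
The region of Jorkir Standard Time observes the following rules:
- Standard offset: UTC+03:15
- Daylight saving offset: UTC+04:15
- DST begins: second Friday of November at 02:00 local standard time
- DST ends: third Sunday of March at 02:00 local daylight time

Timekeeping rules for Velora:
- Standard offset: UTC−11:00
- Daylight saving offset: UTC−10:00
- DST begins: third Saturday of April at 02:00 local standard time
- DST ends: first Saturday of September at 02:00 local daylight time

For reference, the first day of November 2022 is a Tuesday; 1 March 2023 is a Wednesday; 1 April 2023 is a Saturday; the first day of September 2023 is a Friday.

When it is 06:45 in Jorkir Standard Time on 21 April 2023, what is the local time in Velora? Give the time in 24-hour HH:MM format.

1 November 2022 is a Tuesday, so the first Friday is November 4 and the second is November 11.
1 March 2023 is a Wednesday, so the first Sunday is March 5 and the third is March 19.
21 April 2023 is outside the daylight-saving period (11 November 2022 – 19 March 2023), so Jorkir Standard Time is on standard time, UTC+03:15.
06:45 Jorkir Standard Time − 3h15m = 03:30 UTC.
1 April 2023 is a Saturday, so the first Saturday is April 1 and the third is April 15.
1 September 2023 is a Friday, so the first Saturday is September 2.
At the standard offset (UTC−11:00), 03:30 UTC − 11h = 16:30 Velora standard time (rolling into the previous day, 20 April 2023).
The standard-time date in Velora, 20 April 2023, falls between 15 April and 2 September, so daylight saving is in effect and Velora is at UTC−10:00.
03:30 UTC − 10h = 17:30 Velora (rolling into the previous day, 20 April 2023).

17:30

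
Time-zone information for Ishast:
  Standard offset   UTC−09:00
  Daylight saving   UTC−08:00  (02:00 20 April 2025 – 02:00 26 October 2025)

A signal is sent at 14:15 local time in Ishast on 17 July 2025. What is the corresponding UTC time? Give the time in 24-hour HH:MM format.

17 July 2025 lies within the daylight-saving period (20 April – 26 October), so Ishast is on daylight time, UTC−08:00.
14:15 local + 8h = 22:15 UTC.

22:15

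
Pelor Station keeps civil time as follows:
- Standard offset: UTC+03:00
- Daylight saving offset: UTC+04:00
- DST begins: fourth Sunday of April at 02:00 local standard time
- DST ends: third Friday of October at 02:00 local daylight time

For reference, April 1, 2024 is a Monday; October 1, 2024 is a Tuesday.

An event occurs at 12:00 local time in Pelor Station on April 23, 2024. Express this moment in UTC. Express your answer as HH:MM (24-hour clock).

09:00

1 April 2024 is a Monday, so the first Sunday is April 7 and the fourth is April 28.
1 October 2024 is a Tuesday, so the first Friday is October 4 and the third is October 18.
April 23, 2024 does not fall between 28 April and 18 October, so daylight saving is not in effect and Pelor Station is at UTC+03:00.
12:00 local − 3h = 09:00 UTC.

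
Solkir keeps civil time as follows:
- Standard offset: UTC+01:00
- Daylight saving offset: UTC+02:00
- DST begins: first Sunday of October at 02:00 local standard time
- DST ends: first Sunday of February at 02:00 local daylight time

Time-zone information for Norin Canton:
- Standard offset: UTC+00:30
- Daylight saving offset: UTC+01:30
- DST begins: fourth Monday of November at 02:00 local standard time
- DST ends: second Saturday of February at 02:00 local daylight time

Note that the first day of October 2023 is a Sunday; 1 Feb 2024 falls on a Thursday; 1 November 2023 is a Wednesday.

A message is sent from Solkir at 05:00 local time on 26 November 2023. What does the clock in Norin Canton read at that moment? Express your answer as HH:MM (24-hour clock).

1 October 2023 is a Sunday, so the first Sunday is October 1.
1 February 2024 is a Thursday, so the first Sunday is February 4.
Daylight saving runs 1 October 2023 – 4 February 2024; 26 November 2023 is inside that window, so Solkir is at UTC+02:00.
05:00 Solkir − 2h = 03:00 UTC.
1 November 2023 is a Wednesday, so the first Monday is November 6 and the fourth is November 27.
1 February 2024 is a Thursday, so the first Saturday is February 3 and the second is February 10.
At the standard offset (UTC+00:30), 03:00 UTC + 0h30m = 03:30 Norin Canton standard time.
The standard-time date in Norin Canton, 26 November 2023, is outside the daylight-saving period (27 November 2023 – 10 February 2024), so Norin Canton is on standard time, UTC+00:30.
03:00 UTC + 0h30m = 03:30 Norin Canton.

03:30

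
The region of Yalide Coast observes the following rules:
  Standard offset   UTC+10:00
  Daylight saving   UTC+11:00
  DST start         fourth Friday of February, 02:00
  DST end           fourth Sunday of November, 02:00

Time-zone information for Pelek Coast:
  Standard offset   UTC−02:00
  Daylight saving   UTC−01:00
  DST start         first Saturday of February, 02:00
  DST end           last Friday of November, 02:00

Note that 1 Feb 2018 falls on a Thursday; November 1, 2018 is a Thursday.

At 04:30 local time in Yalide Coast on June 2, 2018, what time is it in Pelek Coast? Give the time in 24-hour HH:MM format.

16:30

1 February 2018 is a Thursday, so the first Friday is February 2 and the fourth is February 23.
1 November 2018 is a Thursday, so the first Sunday is November 4 and the fourth is November 25.
June 2, 2018 lies within the daylight-saving period (23 February – 25 November), so Yalide Coast is on daylight time, UTC+11:00.
04:30 Yalide Coast − 11h = 17:30 UTC (rolling into the previous day, 1 June 2018).
1 February 2018 is a Thursday, so the first Saturday is February 3.
1 November 2018 is a Thursday, so Fridays fall on 2, 9, 16, 23, 30; the last is November 30.
At the standard offset (UTC−02:00), 17:30 UTC − 2h = 15:30 Pelek Coast standard time.
The standard-time date in Pelek Coast, June 1, 2018, falls between 3 February and 30 November, so daylight saving is in effect and Pelek Coast is at UTC−01:00.
17:30 UTC − 1h = 16:30 Pelek Coast.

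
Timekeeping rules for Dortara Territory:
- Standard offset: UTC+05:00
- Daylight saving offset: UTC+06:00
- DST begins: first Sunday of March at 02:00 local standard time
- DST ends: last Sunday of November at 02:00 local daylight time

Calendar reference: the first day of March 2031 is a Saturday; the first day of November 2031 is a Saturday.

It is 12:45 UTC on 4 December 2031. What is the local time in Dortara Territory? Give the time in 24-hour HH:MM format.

17:45

1 March 2031 is a Saturday, so the first Sunday is March 2.
1 November 2031 is a Saturday, so Sundays fall on 2, 9, 16, 23, 30; the last is November 30.
At the standard offset (UTC+05:00), 12:45 UTC + 5h = 17:45 Dortara Territory standard time.
The standard-time date in Dortara Territory, 4 December 2031, is outside the daylight-saving period (2 March – 30 November), so Dortara Territory is on standard time, UTC+05:00.
12:45 UTC + 5h = 17:45 local.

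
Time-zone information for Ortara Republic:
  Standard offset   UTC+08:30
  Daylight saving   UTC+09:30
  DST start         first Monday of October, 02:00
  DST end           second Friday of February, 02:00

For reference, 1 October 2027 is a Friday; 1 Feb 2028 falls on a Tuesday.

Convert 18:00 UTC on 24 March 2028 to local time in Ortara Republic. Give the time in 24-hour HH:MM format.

1 October 2027 is a Friday, so the first Monday is October 4.
1 February 2028 is a Tuesday, so the first Friday is February 4 and the second is February 11.
At the standard offset (UTC+08:30), 18:00 UTC + 8h30m = 02:30 Ortara Republic standard time (rolling into the next day, 25 March 2028).
The standard-time date in Ortara Republic, 25 March 2028, is outside the daylight-saving period (4 October 2027 – 11 February 2028), so Ortara Republic is on standard time, UTC+08:30.
18:00 UTC + 8h30m = 02:30 local (rolling into the next day, 25 March 2028).

02:30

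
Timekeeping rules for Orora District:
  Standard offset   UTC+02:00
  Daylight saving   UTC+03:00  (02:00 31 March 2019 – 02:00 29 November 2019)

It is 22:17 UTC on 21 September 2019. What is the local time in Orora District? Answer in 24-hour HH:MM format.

At the standard offset (UTC+02:00), 22:17 UTC + 2h = 00:17 Orora District standard time (rolling into the next day, 22 September 2019).
The standard-time date in Orora District, 22 September 2019, falls between 31 March and 29 November, so daylight saving is in effect and Orora District is at UTC+03:00.
22:17 UTC + 3h = 01:17 local (rolling into the next day, 22 September 2019).

01:17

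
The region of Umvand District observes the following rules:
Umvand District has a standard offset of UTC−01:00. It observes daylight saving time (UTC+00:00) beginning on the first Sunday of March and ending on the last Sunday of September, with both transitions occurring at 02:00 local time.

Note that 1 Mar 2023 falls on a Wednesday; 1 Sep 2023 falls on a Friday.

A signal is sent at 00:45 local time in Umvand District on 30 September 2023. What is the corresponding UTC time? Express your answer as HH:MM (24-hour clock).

1 March 2023 is a Wednesday, so the first Sunday is March 5.
1 September 2023 is a Friday, so Sundays fall on 3, 10, 17, 24; the last is September 24.
30 September 2023 is outside the daylight-saving period (5 March – 24 September), so Umvand District is on standard time, UTC−01:00.
00:45 local + 1h = 01:45 UTC.

01:45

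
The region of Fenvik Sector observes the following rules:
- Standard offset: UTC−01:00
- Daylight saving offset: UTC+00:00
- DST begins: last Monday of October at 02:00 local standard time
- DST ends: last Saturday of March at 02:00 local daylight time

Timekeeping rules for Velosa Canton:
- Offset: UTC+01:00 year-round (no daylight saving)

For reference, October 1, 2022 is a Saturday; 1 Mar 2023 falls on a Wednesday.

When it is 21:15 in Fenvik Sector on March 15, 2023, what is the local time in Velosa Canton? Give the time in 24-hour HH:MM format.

22:15

1 October 2022 is a Saturday, so Mondays fall on 3, 10, 17, 24, 31; the last is October 31.
1 March 2023 is a Wednesday, so Saturdays fall on 4, 11, 18, 25; the last is March 25.
March 15, 2023 lies within the daylight-saving period (31 October 2022 – 25 March 2023), so Fenvik Sector is on daylight time, UTC+00:00.
21:15 Fenvik Sector − 0h = 21:15 UTC.
Velosa Canton has no daylight saving, so its offset is UTC+01:00 year-round.
21:15 UTC + 1h = 22:15 Velosa Canton.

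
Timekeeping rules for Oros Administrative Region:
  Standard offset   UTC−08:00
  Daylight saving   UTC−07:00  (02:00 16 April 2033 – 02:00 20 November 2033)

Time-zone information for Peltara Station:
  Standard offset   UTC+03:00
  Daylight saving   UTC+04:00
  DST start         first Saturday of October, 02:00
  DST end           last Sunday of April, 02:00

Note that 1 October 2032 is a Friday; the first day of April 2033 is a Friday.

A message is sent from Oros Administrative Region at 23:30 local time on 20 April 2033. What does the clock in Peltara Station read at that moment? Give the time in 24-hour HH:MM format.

20 April 2033 lies within the daylight-saving period (16 April – 20 November), so Oros Administrative Region is on daylight time, UTC−07:00.
23:30 Oros Administrative Region + 7h = 06:30 UTC (rolling into the next day, 21 April 2033).
1 October 2032 is a Friday, so the first Saturday is October 2.
1 April 2033 is a Friday, so Sundays fall on 3, 10, 17, 24; the last is April 24.
At the standard offset (UTC+03:00), 06:30 UTC + 3h = 09:30 Peltara Station standard time.
The standard-time date in Peltara Station, 21 April 2033, lies within the daylight-saving period (2 October 2032 – 24 April 2033), so Peltara Station is on daylight time, UTC+04:00.
06:30 UTC + 4h = 10:30 Peltara Station.

10:30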